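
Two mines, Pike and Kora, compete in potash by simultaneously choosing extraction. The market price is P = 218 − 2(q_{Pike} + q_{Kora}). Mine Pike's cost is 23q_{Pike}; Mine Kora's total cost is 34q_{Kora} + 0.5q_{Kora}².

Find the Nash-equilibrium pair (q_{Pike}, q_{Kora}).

Mine Pike's profit: π = q_{Pike}(218 − 2(q_{Pike} + q_{Kora})) − 23q_{Pike}.
∂π/∂q_{Pike} = 195 − 4q_{Pike} − 2q_{Kora} = 0, so q_{Pike} = 48.75 − 0.5q_{Kora}.
For Kora: ∂π/∂q_{Kora} = 184 − 5q_{Kora} − 2q_{Pike} = 0 ⇒ q_{Kora} = 36.8 − 0.4q_{Pike}.
Plugging q_{Kora} into Pike's best response: q_{Pike} = 48.75 − 0.5(36.8 − 0.4q_{Pike}) ⇒ 0.8q_{Pike} = 30.35, so q_{Pike} = 37.9375.
Then q_{Kora} = 36.8 − 0.4·37.9375 = 21.625.

37.9375, 21.625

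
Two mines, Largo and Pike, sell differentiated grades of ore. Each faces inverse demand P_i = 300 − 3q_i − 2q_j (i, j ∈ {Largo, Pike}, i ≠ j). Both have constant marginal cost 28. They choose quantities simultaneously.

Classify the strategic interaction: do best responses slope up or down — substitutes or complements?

Mine Largo's profit: π = q_{Largo}(300 − 3q_{Largo} − 2q_{Pike}) − 28q_{Largo}.
∂π/∂q_{Largo} = 272 − 6q_{Largo} − 2q_{Pike} = 0 ⇒ q_{Largo} = 136/3 − (1/3)q_{Pike}.
The best-response slope dq_{Largo}/dq_{Pike} = −1/3 < 0: the reaction function is downward-sloping, so the choices are strategic substitutes.

strategic substitutes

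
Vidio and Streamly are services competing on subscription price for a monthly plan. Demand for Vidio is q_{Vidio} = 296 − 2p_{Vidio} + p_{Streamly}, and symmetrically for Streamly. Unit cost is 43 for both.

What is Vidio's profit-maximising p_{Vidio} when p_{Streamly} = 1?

Vidio's profit: π = (p_{Vidio} − 43)(296 − 2p_{Vidio} + p_{Streamly}).
∂π/∂p_{Vidio} = 382 − 4p_{Vidio} + p_{Streamly} = 0 ⇒ p_{Vidio} = 95.5 + 0.25p_{Streamly}.
At p_{Streamly} = 1: p_{Vidio} = 95.5 + 0.25·1 = 95.75.

95.75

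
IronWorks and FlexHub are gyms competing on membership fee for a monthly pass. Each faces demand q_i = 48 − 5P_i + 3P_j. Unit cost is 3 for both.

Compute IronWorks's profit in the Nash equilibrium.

IronWorks's profit: π = (P_{IronWorks} − 3)(48 − 5P_{IronWorks} + 3P_{FlexHub}).
∂π/∂P_{IronWorks} = 63 − 10P_{IronWorks} + 3P_{FlexHub} = 0 ⇒ P_{IronWorks} = 6.3 + 0.3P_{FlexHub}.
By symmetry P_{FlexHub} = P_{IronWorks}; substituting into the reaction function, 0.7P_{IronWorks} = 6.3 and P_{IronWorks} = 9.
q_{IronWorks} = 48 − 5·9 + 3·9 = 30.
Profit = (9 − 3)·30 = 180.

180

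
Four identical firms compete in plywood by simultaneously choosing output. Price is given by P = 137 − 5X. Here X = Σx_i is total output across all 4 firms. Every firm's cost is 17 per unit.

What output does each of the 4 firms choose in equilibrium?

4.8

A representative firm's profit is π_i = x_i(137 − 5X) − 17x_i, with X = x_i + Σ_{j≠i} x_j.
First-order condition: 120 − 10x_i − 5Σ_{j≠i} x_j = 0.
In a symmetric equilibrium every firm chooses the same x, so Σ_{j≠i} x_j = 3x. The condition becomes 120 − 25x = 0, giving x = 120/25 = 4.8.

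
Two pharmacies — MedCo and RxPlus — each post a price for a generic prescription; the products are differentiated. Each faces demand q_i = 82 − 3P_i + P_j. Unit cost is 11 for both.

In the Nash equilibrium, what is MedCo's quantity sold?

36

MedCo's profit: π = (P_{MedCo} − 11)(82 − 3P_{MedCo} + P_{RxPlus}).
∂π/∂P_{MedCo} = 115 − 6P_{MedCo} + P_{RxPlus} = 0 ⇒ P_{MedCo} = 115/6 + (1/6)P_{RxPlus}.
Setting P_{MedCo} = P_{RxPlus} in the reaction function: P_{MedCo} = 115/6 + (1/6)P_{MedCo}, so P_{MedCo} = (115/6) / (5/6) = 23.
q_{MedCo} = 82 − 3·23 + 23 = 36.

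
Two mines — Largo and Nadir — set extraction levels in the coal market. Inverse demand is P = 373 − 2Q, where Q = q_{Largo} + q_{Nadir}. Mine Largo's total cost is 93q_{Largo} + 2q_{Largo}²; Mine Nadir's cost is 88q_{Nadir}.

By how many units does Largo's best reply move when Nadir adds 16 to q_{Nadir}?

-4

Mine Largo's profit: π = q_{Largo}(373 − 2(q_{Largo} + q_{Nadir})) − 93q_{Largo} − 2q_{Largo}².
∂π/∂q_{Largo} = 280 − 8q_{Largo} − 2q_{Nadir} = 0, so q_{Largo} = 35 − 0.25q_{Nadir}.
The reaction-function slope is −0.25, so a 16-unit rise in q_{Nadir} moves q_{Largo} by −0.25 × 16 = −4. Largo's best response falls — the actions are strategic substitutes.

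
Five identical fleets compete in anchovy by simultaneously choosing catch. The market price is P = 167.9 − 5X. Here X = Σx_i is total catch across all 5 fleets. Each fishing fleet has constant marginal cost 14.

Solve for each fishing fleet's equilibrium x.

5.13

A representative fishing fleet's profit is π_i = x_i(167.9 − 5X) − 14x_i, with X = x_i + Σ_{j≠i} x_j.
First-order condition: 153.9 − 10x_i − 5Σ_{j≠i} x_j = 0.
With identical fishing fleets, set every x_j = x: then 153.9 − 10x − 20x = 0, i.e. x = 153.9/30 = 5.13.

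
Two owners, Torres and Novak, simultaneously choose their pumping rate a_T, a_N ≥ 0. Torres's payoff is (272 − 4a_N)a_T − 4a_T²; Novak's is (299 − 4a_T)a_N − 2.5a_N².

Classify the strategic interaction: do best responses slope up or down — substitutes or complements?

Expanding Torres's payoff: 272a_T − 4a_Na_T − 4a_T².
∂π/∂a_T = 272 − 4a_N − 8a_T = 0, so a_T = 34 − 0.5a_N.
The best-response slope da_T/da_N = −0.5 < 0: the reaction function is downward-sloping, so the choices are strategic substitutes.

strategic substitutes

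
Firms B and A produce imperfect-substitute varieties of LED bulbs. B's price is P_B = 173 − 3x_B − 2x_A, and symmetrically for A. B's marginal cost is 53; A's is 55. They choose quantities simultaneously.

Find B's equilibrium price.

98.375

Firm B's profit: π = x_B(173 − 3x_B − 2x_A) − 53x_B.
∂π/∂x_B = 120 − 6x_B − 2x_A = 0 ⇒ x_B = 20 − (1/3)x_A.
Similarly x_A = 59/3 − (1/3)x_B.
Plugging x_A into B's best response: x_B = 20 − (1/3)(59/3 − (1/3)x_B) ⇒ (8/9)x_B = 121/9, so x_B = 15.125.
Then x_A = 59/3 − (1/3)·15.125 = 14.625.
P_B = 173 − 3·15.125 − 2·14.625 = 98.375.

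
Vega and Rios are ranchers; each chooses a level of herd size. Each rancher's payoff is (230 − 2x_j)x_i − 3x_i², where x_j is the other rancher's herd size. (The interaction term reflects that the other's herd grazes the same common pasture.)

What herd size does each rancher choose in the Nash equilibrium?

28.75

Vega's payoff is (230 − 2x_R)x_V − 3x_V².
∂π/∂x_V = 230 − 2x_R − 6x_V = 0, so x_V = 115/3 − (1/3)x_R.
By symmetry x_R = x_V; substituting into the reaction function, (4/3)x_V = 115/3 and x_V = 28.75.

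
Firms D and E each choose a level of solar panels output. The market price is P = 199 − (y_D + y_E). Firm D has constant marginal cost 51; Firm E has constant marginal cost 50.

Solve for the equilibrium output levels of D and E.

49, 50

Firm D's profit: π = y_D(199 − (y_D + y_E)) − 51y_D.
∂π/∂y_D = 148 − 2y_D − y_E = 0, so y_D = 74 − 0.5y_E.
By the same steps for E: y_E = 74.5 − 0.5y_D.
Solving the two reaction functions simultaneously: (1 − (−0.5)(−0.5))y_D = 74 − 0.5·74.5, so 0.75y_D = 36.75 and y_D = 49.
Then y_E = 74.5 − 0.5·49 = 50.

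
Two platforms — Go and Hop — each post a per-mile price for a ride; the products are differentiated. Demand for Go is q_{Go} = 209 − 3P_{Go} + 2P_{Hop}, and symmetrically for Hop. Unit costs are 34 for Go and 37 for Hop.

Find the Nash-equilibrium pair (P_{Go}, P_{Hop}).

Go's profit: π = (P_{Go} − 34)(209 − 3P_{Go} + 2P_{Hop}).
∂π/∂P_{Go} = 311 − 6P_{Go} + 2P_{Hop} = 0 ⇒ P_{Go} = 311/6 + (1/3)P_{Hop}.
Similarly P_{Hop} = 160/3 + (1/3)P_{Go}.
Substituting the second reaction function into the first: P_{Go} = 311/6 + (1/3)(160/3 + (1/3)P_{Go}), which gives (8/9)P_{Go} = 1253/18 ⇒ P_{Go} = 78.3125.
Then P_{Hop} = 160/3 + (1/3)·78.3125 = 79.4375.

78.3125, 79.4375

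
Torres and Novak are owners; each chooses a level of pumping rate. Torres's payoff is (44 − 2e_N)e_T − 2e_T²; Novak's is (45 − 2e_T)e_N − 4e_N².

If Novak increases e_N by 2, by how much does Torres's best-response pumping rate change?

-1

Expanding Torres's payoff: 44e_T − 2e_Ne_T − 2e_T².
∂π/∂e_T = 44 − 2e_N − 4e_T = 0, so e_T = 11 − 0.5e_N.
The reaction-function slope is −0.5, so a 2-unit rise in e_N moves e_T by −0.5 × 2 = −1. Torres's best response falls — the actions are strategic substitutes.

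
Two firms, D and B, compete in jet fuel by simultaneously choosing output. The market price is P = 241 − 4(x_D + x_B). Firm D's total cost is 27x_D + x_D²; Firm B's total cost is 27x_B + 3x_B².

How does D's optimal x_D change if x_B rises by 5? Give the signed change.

Firm D's profit: π = x_D(241 − 4(x_D + x_B)) − 27x_D − x_D².
∂π/∂x_D = 214 − 10x_D − 4x_B = 0, so x_D = 21.4 − 0.4x_B.
The reaction-function slope is −0.4, so a 5-unit rise in x_B moves x_D by −0.4 × 5 = −2. D's best response falls — the actions are strategic substitutes.

-2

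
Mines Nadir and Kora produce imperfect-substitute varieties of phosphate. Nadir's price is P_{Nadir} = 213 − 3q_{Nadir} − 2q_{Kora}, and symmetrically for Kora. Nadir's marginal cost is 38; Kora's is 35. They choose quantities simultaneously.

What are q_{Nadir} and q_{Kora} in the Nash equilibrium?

21.6875, 22.4375

Mine Nadir's profit: π = q_{Nadir}(213 − 3q_{Nadir} − 2q_{Kora}) − 38q_{Nadir}.
∂π/∂q_{Nadir} = 175 − 6q_{Nadir} − 2q_{Kora} = 0 ⇒ q_{Nadir} = 175/6 − (1/3)q_{Kora}.
Similarly q_{Kora} = 89/3 − (1/3)q_{Nadir}.
Solving the two reaction functions simultaneously: (1 − (−1/3)(−1/3))q_{Nadir} = 175/6 − (1/3)·(89/3), so (8/9)q_{Nadir} = 347/18 and q_{Nadir} = 21.6875.
Then q_{Kora} = 89/3 − (1/3)·21.6875 = 22.4375.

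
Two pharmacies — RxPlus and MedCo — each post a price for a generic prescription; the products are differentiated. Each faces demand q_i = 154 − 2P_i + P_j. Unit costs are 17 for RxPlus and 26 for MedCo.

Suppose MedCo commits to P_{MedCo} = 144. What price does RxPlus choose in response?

83

RxPlus's profit: π = (P_{RxPlus} − 17)(154 − 2P_{RxPlus} + P_{MedCo}).
∂π/∂P_{RxPlus} = 188 − 4P_{RxPlus} + P_{MedCo} = 0 ⇒ P_{RxPlus} = 47 + 0.25P_{MedCo}.
At P_{MedCo} = 144: P_{RxPlus} = 47 + 0.25·144 = 83.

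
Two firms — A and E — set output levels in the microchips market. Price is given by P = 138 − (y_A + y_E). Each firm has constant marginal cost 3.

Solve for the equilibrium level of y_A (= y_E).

45

Firm A's profit: π = y_A(138 − (y_A + y_E)) − 3y_A.
∂π/∂y_A = 135 − 2y_A − y_E = 0, so y_A = 67.5 − 0.5y_E.
Setting y_A = y_E in the reaction function: y_A = 67.5 − 0.5y_A, so y_A = 67.5 / 1.5 = 45.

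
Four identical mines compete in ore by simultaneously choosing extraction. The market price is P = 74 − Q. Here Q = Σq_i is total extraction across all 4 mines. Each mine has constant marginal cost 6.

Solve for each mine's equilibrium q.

13.6

A representative mine's profit is π_i = q_i(74 − Q) − 6q_i, with Q = q_i + Σ_{j≠i} q_j.
First-order condition: 68 − 2q_i − Σ_{j≠i} q_j = 0.
Imposing symmetry (q_j = q for all j) turns Σ_{j≠i} q_j into 3q, so 68 = 5q and q = 13.6.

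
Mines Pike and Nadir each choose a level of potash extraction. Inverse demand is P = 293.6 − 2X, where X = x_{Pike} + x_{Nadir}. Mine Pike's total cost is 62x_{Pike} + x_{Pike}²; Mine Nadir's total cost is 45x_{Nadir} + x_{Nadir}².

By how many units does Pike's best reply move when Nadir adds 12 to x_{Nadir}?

-4

Mine Pike's profit: π = x_{Pike}(293.6 − 2(x_{Pike} + x_{Nadir})) − 62x_{Pike} − x_{Pike}².
∂π/∂x_{Pike} = 231.6 − 6x_{Pike} − 2x_{Nadir} = 0, so x_{Pike} = 38.6 − (1/3)x_{Nadir}.
The reaction-function slope is −1/3, so a 12-unit rise in x_{Nadir} moves x_{Pike} by −1/3 × 12 = −4. Pike's best response falls — the actions are strategic substitutes.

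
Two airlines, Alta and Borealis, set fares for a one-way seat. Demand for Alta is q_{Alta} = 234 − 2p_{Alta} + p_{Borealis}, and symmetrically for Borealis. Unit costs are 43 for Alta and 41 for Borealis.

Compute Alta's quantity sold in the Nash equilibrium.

126.8

Alta's profit: π = (p_{Alta} − 43)(234 − 2p_{Alta} + p_{Borealis}).
∂π/∂p_{Alta} = 320 − 4p_{Alta} + p_{Borealis} = 0 ⇒ p_{Alta} = 80 + 0.25p_{Borealis}.
Similarly p_{Borealis} = 79 + 0.25p_{Alta}.
Substituting the second reaction function into the first: p_{Alta} = 80 + 0.25(79 + 0.25p_{Alta}), which gives 0.9375p_{Alta} = 99.75 ⇒ p_{Alta} = 106.4.
Then p_{Borealis} = 79 + 0.25·106.4 = 105.6.
q_{Alta} = 234 − 2·106.4 + 105.6 = 126.8.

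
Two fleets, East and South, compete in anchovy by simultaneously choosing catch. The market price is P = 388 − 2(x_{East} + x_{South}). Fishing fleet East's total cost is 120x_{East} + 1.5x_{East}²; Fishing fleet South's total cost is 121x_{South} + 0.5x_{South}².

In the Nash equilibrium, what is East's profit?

2366

Fishing fleet East's profit: π = x_{East}(388 − 2(x_{East} + x_{South})) − 120x_{East} − 1.5x_{East}².
∂π/∂x_{East} = 268 − 7x_{East} − 2x_{South} = 0, so x_{East} = 268/7 − (2/7)x_{South}.
For South: ∂π/∂x_{South} = 267 − 5x_{South} − 2x_{East} = 0 ⇒ x_{South} = 53.4 − 0.4x_{East}.
Substituting the second reaction function into the first: x_{East} = 268/7 − (2/7)(53.4 − 0.4x_{East}), which gives (31/35)x_{East} = 806/35 ⇒ x_{East} = 26.
Then x_{South} = 53.4 − 0.4·26 = 43.
Price P = 388 − 2·69 = 250.
East's profit: (250 − 120)·26 − 1.5(26)² = 2366.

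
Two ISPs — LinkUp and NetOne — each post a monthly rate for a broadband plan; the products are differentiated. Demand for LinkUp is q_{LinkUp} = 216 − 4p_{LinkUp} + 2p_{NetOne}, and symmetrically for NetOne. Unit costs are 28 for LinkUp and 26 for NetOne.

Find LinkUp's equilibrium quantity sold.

LinkUp's profit: π = (p_{LinkUp} − 28)(216 − 4p_{LinkUp} + 2p_{NetOne}).
∂π/∂p_{LinkUp} = 328 − 8p_{LinkUp} + 2p_{NetOne} = 0 ⇒ p_{LinkUp} = 41 + 0.25p_{NetOne}.
Similarly p_{NetOne} = 40 + 0.25p_{LinkUp}.
Substituting the second reaction function into the first: p_{LinkUp} = 41 + 0.25(40 + 0.25p_{LinkUp}), which gives 0.9375p_{LinkUp} = 51 ⇒ p_{LinkUp} = 54.4.
Then p_{NetOne} = 40 + 0.25·54.4 = 53.6.
q_{LinkUp} = 216 − 4·54.4 + 2·53.6 = 105.6.

105.6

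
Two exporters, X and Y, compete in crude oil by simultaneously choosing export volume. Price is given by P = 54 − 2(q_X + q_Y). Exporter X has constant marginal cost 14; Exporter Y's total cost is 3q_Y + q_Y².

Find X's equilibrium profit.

Exporter X's profit: π = q_X(54 − 2(q_X + q_Y)) − 14q_X.
∂π/∂q_X = 40 − 4q_X − 2q_Y = 0, so q_X = 10 − 0.5q_Y.
For Y: ∂π/∂q_Y = 51 − 6q_Y − 2q_X = 0 ⇒ q_Y = 8.5 − (1/3)q_X.
Substituting the second reaction function into the first: q_X = 10 − 0.5(8.5 − (1/3)q_X), which gives (5/6)q_X = 5.75 ⇒ q_X = 6.9.
Then q_Y = 8.5 − (1/3)·6.9 = 6.2.
Price P = 54 − 2·13.1 = 27.8.
X's profit: (27.8 − 14)·6.9 = 95.22.

95.22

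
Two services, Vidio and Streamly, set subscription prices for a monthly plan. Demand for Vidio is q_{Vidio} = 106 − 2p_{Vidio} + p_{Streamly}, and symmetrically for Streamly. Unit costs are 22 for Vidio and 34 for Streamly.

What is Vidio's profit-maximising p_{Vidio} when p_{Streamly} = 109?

64.75

Vidio's profit: π = (p_{Vidio} − 22)(106 − 2p_{Vidio} + p_{Streamly}).
∂π/∂p_{Vidio} = 150 − 4p_{Vidio} + p_{Streamly} = 0 ⇒ p_{Vidio} = 37.5 + 0.25p_{Streamly}.
At p_{Streamly} = 109: p_{Vidio} = 37.5 + 0.25·109 = 64.75.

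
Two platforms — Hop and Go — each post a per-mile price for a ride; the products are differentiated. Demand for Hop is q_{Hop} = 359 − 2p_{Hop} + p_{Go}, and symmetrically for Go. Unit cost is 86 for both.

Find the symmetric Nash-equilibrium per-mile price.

177

Hop's profit: π = (p_{Hop} − 86)(359 − 2p_{Hop} + p_{Go}).
∂π/∂p_{Hop} = 531 − 4p_{Hop} + p_{Go} = 0 ⇒ p_{Hop} = 132.75 + 0.25p_{Go}.
By symmetry p_{Go} = p_{Hop}; substituting into the reaction function, 0.75p_{Hop} = 132.75 and p_{Hop} = 177.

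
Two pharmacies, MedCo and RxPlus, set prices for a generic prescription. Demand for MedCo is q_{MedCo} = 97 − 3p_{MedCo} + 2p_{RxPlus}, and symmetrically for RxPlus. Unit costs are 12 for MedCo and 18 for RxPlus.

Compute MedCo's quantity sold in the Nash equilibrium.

MedCo's profit: π = (p_{MedCo} − 12)(97 − 3p_{MedCo} + 2p_{RxPlus}).
∂π/∂p_{MedCo} = 133 − 6p_{MedCo} + 2p_{RxPlus} = 0 ⇒ p_{MedCo} = 133/6 + (1/3)p_{RxPlus}.
Similarly p_{RxPlus} = 151/6 + (1/3)p_{MedCo}.
Solving the two reaction functions simultaneously: (1 − (1/3)(1/3))p_{MedCo} = 133/6 + (1/3)·(151/6), so (8/9)p_{MedCo} = 275/9 and p_{MedCo} = 34.375.
Then p_{RxPlus} = 151/6 + (1/3)·34.375 = 36.625.
q_{MedCo} = 97 − 3·34.375 + 2·36.625 = 67.125.

67.125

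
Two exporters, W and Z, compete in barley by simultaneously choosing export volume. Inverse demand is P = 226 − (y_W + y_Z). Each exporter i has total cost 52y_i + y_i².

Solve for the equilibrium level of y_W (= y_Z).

Exporter W's profit: π = y_W(226 − (y_W + y_Z)) − 52y_W − y_W².
∂π/∂y_W = 174 − 4y_W − y_Z = 0, so y_W = 43.5 − 0.25y_Z.
By symmetry y_Z = y_W; substituting into the reaction function, 1.25y_W = 43.5 and y_W = 34.8.

34.8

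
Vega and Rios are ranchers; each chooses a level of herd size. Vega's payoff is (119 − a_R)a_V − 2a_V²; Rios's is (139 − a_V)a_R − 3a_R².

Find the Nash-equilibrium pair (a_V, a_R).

Expanding Vega's payoff: 119a_V − a_Ra_V − 2a_V².
∂π/∂a_V = 119 − a_R − 4a_V = 0, so a_V = 29.75 − 0.25a_R.
Likewise for Rios: a_R = 139/6 − (1/6)a_V.
Solving the two reaction functions simultaneously: (1 − (−0.25)(−1/6))a_V = 29.75 − 0.25·(139/6), so (23/24)a_V = 575/24 and a_V = 25.
Then a_R = 139/6 − (1/6)·25 = 19.

25, 19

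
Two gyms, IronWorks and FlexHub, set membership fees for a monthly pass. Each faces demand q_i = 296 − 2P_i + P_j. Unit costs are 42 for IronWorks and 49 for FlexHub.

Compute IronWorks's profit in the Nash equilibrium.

IronWorks's profit: π = (P_{IronWorks} − 42)(296 − 2P_{IronWorks} + P_{FlexHub}).
∂π/∂P_{IronWorks} = 380 − 4P_{IronWorks} + P_{FlexHub} = 0 ⇒ P_{IronWorks} = 95 + 0.25P_{FlexHub}.
Similarly P_{FlexHub} = 98.5 + 0.25P_{IronWorks}.
Solving the two reaction functions simultaneously: (1 − (0.25)(0.25))P_{IronWorks} = 95 + 0.25·98.5, so 0.9375P_{IronWorks} = 119.625 and P_{IronWorks} = 127.6.
Then P_{FlexHub} = 98.5 + 0.25·127.6 = 130.4.
q_{IronWorks} = 296 − 2·127.6 + 130.4 = 171.2.
Profit = (127.6 − 42)·171.2 = 14654.72.

14654.72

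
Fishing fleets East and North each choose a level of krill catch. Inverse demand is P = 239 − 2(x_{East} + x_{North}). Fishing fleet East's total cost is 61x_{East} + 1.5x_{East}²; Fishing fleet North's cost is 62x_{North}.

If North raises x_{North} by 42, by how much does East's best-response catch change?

Fishing fleet East's profit: π = x_{East}(239 − 2(x_{East} + x_{North})) − 61x_{East} − 1.5x_{East}².
∂π/∂x_{East} = 178 − 7x_{East} − 2x_{North} = 0, so x_{East} = 178/7 − (2/7)x_{North}.
The reaction-function slope is −2/7, so a 42-unit rise in x_{North} moves x_{East} by −2/7 × 42 = −12. East's best response falls — the actions are strategic substitutes.

-12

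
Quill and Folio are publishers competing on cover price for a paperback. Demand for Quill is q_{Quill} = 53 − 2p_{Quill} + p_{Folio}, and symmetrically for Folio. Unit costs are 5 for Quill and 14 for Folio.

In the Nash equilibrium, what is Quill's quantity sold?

Quill's profit: π = (p_{Quill} − 5)(53 − 2p_{Quill} + p_{Folio}).
∂π/∂p_{Quill} = 63 − 4p_{Quill} + p_{Folio} = 0 ⇒ p_{Quill} = 15.75 + 0.25p_{Folio}.
Similarly p_{Folio} = 20.25 + 0.25p_{Quill}.
Solving the two reaction functions simultaneously: (1 − (0.25)(0.25))p_{Quill} = 15.75 + 0.25·20.25, so 0.9375p_{Quill} = 20.8125 and p_{Quill} = 22.2.
Then p_{Folio} = 20.25 + 0.25·22.2 = 25.8.
q_{Quill} = 53 − 2·22.2 + 25.8 = 34.4.

34.4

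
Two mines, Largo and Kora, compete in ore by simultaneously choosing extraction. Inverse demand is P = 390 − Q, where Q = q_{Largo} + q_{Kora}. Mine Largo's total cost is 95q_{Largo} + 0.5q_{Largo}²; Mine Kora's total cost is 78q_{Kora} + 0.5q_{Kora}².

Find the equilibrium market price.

238.25

Mine Largo's profit: π = q_{Largo}(390 − (q_{Largo} + q_{Kora})) − 95q_{Largo} − 0.5q_{Largo}².
∂π/∂q_{Largo} = 295 − 3q_{Largo} − q_{Kora} = 0, so q_{Largo} = 295/3 − (1/3)q_{Kora}.
By the same steps for Kora: q_{Kora} = 104 − (1/3)q_{Largo}.
Solving the two reaction functions simultaneously: (1 − (−1/3)(−1/3))q_{Largo} = 295/3 − (1/3)·104, so (8/9)q_{Largo} = 191/3 and q_{Largo} = 71.625.
Then q_{Kora} = 104 − (1/3)·71.625 = 80.125.
Equilibrium price: P = 390 − 151.75 = 238.25.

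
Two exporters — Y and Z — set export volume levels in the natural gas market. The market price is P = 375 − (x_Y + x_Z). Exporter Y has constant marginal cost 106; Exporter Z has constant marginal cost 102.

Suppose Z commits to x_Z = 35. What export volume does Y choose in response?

117

Exporter Y's profit: π = x_Y(375 − (x_Y + x_Z)) − 106x_Y.
∂π/∂x_Y = 269 − 2x_Y − x_Z = 0, so x_Y = 134.5 − 0.5x_Z.
At x_Z = 35: x_Y = 134.5 − 0.5·35 = 117.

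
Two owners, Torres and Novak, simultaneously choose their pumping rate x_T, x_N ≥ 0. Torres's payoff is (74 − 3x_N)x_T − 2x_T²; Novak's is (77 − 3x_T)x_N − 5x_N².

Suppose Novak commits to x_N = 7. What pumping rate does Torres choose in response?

13.25

Expanding Torres's payoff: 74x_T − 3x_Nx_T − 2x_T².
∂π/∂x_T = 74 − 3x_N − 4x_T = 0, so x_T = 18.5 − 0.75x_N.
At x_N = 7: x_T = 18.5 − 0.75·7 = 13.25.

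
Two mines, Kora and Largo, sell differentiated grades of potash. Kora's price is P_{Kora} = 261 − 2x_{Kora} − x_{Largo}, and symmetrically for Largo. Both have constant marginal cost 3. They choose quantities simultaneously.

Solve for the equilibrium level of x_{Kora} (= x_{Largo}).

Mine Kora's profit: π = x_{Kora}(261 − 2x_{Kora} − x_{Largo}) − 3x_{Kora}.
∂π/∂x_{Kora} = 258 − 4x_{Kora} − x_{Largo} = 0 ⇒ x_{Kora} = 64.5 − 0.25x_{Largo}.
Setting x_{Kora} = x_{Largo} in the reaction function: x_{Kora} = 64.5 − 0.25x_{Kora}, so x_{Kora} = 64.5 / 1.25 = 51.6.

51.6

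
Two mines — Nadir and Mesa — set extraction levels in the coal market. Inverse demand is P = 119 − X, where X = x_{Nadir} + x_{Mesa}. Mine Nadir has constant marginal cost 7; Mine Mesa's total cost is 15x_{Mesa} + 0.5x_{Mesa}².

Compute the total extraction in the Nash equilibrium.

65.6

Mine Nadir's profit: π = x_{Nadir}(119 − (x_{Nadir} + x_{Mesa})) − 7x_{Nadir}.
∂π/∂x_{Nadir} = 112 − 2x_{Nadir} − x_{Mesa} = 0, so x_{Nadir} = 56 − 0.5x_{Mesa}.
For Mesa: ∂π/∂x_{Mesa} = 104 − 3x_{Mesa} − x_{Nadir} = 0 ⇒ x_{Mesa} = 104/3 − (1/3)x_{Nadir}.
Substituting the second reaction function into the first: x_{Nadir} = 56 − 0.5(104/3 − (1/3)x_{Nadir}), which gives (5/6)x_{Nadir} = 116/3 ⇒ x_{Nadir} = 46.4.
Then x_{Mesa} = 104/3 − (1/3)·46.4 = 19.2.
Total extraction: 46.4 + 19.2 = 65.6.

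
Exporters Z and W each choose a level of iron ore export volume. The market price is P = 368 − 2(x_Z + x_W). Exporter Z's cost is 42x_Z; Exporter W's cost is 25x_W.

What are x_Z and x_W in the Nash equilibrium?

Exporter Z's profit: π = x_Z(368 − 2(x_Z + x_W)) − 42x_Z.
∂π/∂x_Z = 326 − 4x_Z − 2x_W = 0, so x_Z = 81.5 − 0.5x_W.
By the same steps for W: x_W = 85.75 − 0.5x_Z.
Solving the two reaction functions simultaneously: (1 − (−0.5)(−0.5))x_Z = 81.5 − 0.5·85.75, so 0.75x_Z = 38.625 and x_Z = 51.5.
Then x_W = 85.75 − 0.5·51.5 = 60.

51.5, 60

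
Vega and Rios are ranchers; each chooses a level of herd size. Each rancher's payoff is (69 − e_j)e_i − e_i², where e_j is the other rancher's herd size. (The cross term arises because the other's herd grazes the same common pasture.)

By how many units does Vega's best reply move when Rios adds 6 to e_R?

Vega's payoff is (69 − e_R)e_V − e_V².
∂π/∂e_V = 69 − e_R − 2e_V = 0, so e_V = 34.5 − 0.5e_R.
The reaction-function slope is −0.5, so a 6-unit rise in e_R moves e_V by −0.5 × 6 = −3. Vega's best response falls — the actions are strategic substitutes.

-3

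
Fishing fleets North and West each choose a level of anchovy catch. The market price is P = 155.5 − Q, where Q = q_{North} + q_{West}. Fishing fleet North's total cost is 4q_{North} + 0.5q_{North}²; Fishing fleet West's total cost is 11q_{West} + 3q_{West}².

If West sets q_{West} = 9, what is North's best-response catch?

Fishing fleet North's profit: π = q_{North}(155.5 − (q_{North} + q_{West})) − 4q_{North} − 0.5q_{North}².
∂π/∂q_{North} = 151.5 − 3q_{North} − q_{West} = 0, so q_{North} = 50.5 − (1/3)q_{West}.
At q_{West} = 9: q_{North} = 50.5 − (1/3)·9 = 47.5.

47.5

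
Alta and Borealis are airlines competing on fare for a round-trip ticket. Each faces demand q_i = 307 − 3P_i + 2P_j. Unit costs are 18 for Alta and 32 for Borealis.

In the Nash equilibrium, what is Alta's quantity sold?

224.625

Alta's profit: π = (P_{Alta} − 18)(307 − 3P_{Alta} + 2P_{Borealis}).
∂π/∂P_{Alta} = 361 − 6P_{Alta} + 2P_{Borealis} = 0 ⇒ P_{Alta} = 361/6 + (1/3)P_{Borealis}.
Similarly P_{Borealis} = 403/6 + (1/3)P_{Alta}.
Plugging P_{Borealis} into Alta's best response: P_{Alta} = 361/6 + (1/3)(403/6 + (1/3)P_{Alta}) ⇒ (8/9)P_{Alta} = 743/9, so P_{Alta} = 92.875.
Then P_{Borealis} = 403/6 + (1/3)·92.875 = 98.125.
q_{Alta} = 307 − 3·92.875 + 2·98.125 = 224.625.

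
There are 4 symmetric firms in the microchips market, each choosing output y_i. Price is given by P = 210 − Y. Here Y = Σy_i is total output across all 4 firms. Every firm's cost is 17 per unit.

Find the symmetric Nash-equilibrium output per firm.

A representative firm's profit is π_i = y_i(210 − Y) − 17y_i, with Y = y_i + Σ_{j≠i} y_j.
First-order condition: 193 − 2y_i − Σ_{j≠i} y_j = 0.
With identical firms, set every y_j = y: then 193 − 2y − 3y = 0, i.e. y = 193/5 = 38.6.

38.6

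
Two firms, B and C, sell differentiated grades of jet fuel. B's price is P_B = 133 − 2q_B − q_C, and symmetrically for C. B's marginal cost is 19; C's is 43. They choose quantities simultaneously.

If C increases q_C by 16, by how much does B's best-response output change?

-4

Firm B's profit: π = q_B(133 − 2q_B − q_C) − 19q_B.
∂π/∂q_B = 114 − 4q_B − q_C = 0 ⇒ q_B = 28.5 − 0.25q_C.
The reaction-function slope is −0.25, so a 16-unit rise in q_C moves q_B by −0.25 × 16 = −4. B's best response falls — the actions are strategic substitutes.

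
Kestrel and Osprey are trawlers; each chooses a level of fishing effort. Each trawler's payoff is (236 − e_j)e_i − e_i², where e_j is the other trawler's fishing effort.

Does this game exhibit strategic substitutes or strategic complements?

Kestrel's payoff is (236 − e_O)e_K − e_K².
∂π/∂e_K = 236 − e_O − 2e_K = 0, so e_K = 118 − 0.5e_O.
The best-response slope de_K/de_O = −0.5 < 0: the reaction function is downward-sloping, so the choices are strategic substitutes.

strategic substitutes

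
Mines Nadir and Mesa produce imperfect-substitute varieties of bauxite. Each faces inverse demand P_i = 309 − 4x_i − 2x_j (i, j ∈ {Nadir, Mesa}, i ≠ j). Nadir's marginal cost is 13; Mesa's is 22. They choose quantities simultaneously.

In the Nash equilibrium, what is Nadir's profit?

3576.04

Mine Nadir's profit: π = x_{Nadir}(309 − 4x_{Nadir} − 2x_{Mesa}) − 13x_{Nadir}.
∂π/∂x_{Nadir} = 296 − 8x_{Nadir} − 2x_{Mesa} = 0 ⇒ x_{Nadir} = 37 − 0.25x_{Mesa}.
Similarly x_{Mesa} = 35.875 − 0.25x_{Nadir}.
Substituting the second reaction function into the first: x_{Nadir} = 37 − 0.25(35.875 − 0.25x_{Nadir}), which gives 0.9375x_{Nadir} = 897/32 ⇒ x_{Nadir} = 29.9.
Then x_{Mesa} = 35.875 − 0.25·29.9 = 28.4.
P_{Nadir} = 309 − 4·29.9 − 2·28.4 = 132.6.
Profit = (132.6 − 13)·29.9 = 3576.04.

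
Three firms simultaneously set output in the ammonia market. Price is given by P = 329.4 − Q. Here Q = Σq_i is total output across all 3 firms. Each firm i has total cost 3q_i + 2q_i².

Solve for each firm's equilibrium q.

40.8

A representative firm's profit is π_i = q_i(329.4 − Q) − 3q_i − 2q_i², with Q = q_i + Σ_{j≠i} q_j.
First-order condition: 326.4 − 6q_i − Σ_{j≠i} q_j = 0.
In a symmetric equilibrium every firm chooses the same q, so Σ_{j≠i} q_j = 2q. The condition becomes 326.4 − 8q = 0, giving q = 326.4/8 = 40.8.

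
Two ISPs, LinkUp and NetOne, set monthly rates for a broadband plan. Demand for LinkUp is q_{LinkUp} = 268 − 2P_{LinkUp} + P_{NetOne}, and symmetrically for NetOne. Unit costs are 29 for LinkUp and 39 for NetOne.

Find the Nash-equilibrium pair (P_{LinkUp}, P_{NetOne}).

LinkUp's profit: π = (P_{LinkUp} − 29)(268 − 2P_{LinkUp} + P_{NetOne}).
∂π/∂P_{LinkUp} = 326 − 4P_{LinkUp} + P_{NetOne} = 0 ⇒ P_{LinkUp} = 81.5 + 0.25P_{NetOne}.
Similarly P_{NetOne} = 86.5 + 0.25P_{LinkUp}.
Plugging P_{NetOne} into LinkUp's best response: P_{LinkUp} = 81.5 + 0.25(86.5 + 0.25P_{LinkUp}) ⇒ 0.9375P_{LinkUp} = 103.125, so P_{LinkUp} = 110.
Then P_{NetOne} = 86.5 + 0.25·110 = 114.

110, 114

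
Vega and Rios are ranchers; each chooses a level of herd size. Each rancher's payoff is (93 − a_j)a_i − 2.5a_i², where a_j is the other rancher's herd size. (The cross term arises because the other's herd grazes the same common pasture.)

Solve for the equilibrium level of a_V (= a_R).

Vega's payoff is (93 − a_R)a_V − 2.5a_V².
∂π/∂a_V = 93 − a_R − 5a_V = 0, so a_V = 18.6 − 0.2a_R.
The game is symmetric, so in equilibrium a_R = a_V: the reaction function gives 1.2a_V = 18.6, hence a_V = 15.5.

15.5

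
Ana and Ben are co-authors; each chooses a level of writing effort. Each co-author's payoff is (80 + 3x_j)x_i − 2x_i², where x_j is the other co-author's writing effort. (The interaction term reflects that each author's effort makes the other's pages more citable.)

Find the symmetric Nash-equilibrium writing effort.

80

Ana's payoff is (80 + 3x_B)x_A − 2x_A².
∂π/∂x_A = 80 + 3x_B − 4x_A = 0, so x_A = 20 + 0.75x_B.
The game is symmetric, so in equilibrium x_B = x_A: the reaction function gives 0.25x_A = 20, hence x_A = 80.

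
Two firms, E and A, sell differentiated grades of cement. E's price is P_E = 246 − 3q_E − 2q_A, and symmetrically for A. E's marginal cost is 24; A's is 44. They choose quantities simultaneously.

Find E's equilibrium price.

111

Firm E's profit: π = q_E(246 − 3q_E − 2q_A) − 24q_E.
∂π/∂q_E = 222 − 6q_E − 2q_A = 0 ⇒ q_E = 37 − (1/3)q_A.
Similarly q_A = 101/3 − (1/3)q_E.
Solving the two reaction functions simultaneously: (1 − (−1/3)(−1/3))q_E = 37 − (1/3)·(101/3), so (8/9)q_E = 232/9 and q_E = 29.
Then q_A = 101/3 − (1/3)·29 = 24.
P_E = 246 − 3·29 − 2·24 = 111.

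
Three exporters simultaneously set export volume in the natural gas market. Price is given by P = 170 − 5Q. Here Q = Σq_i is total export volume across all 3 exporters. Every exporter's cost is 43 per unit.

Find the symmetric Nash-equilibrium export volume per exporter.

A representative exporter's profit is π_i = q_i(170 − 5Q) − 43q_i, with Q = q_i + Σ_{j≠i} q_j.
First-order condition: 127 − 10q_i − 5Σ_{j≠i} q_j = 0.
In a symmetric equilibrium every exporter chooses the same q, so Σ_{j≠i} q_j = 2q. The condition becomes 127 − 20q = 0, giving q = 127/20 = 6.35.

6.35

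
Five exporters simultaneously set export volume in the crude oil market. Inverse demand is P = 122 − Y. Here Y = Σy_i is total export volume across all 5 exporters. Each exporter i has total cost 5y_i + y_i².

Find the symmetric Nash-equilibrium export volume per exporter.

A representative exporter's profit is π_i = y_i(122 − Y) − 5y_i − y_i², with Y = y_i + Σ_{j≠i} y_j.
First-order condition: 117 − 4y_i − Σ_{j≠i} y_j = 0.
Imposing symmetry (y_j = y for all j) turns Σ_{j≠i} y_j into 4y, so 117 = 8y and y = 14.625.

14.625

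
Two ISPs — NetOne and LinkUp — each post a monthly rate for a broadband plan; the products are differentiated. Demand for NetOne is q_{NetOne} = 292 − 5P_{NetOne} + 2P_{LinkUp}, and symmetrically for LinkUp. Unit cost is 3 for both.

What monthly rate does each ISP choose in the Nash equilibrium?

NetOne's profit: π = (P_{NetOne} − 3)(292 − 5P_{NetOne} + 2P_{LinkUp}).
∂π/∂P_{NetOne} = 307 − 10P_{NetOne} + 2P_{LinkUp} = 0 ⇒ P_{NetOne} = 30.7 + 0.2P_{LinkUp}.
By symmetry P_{LinkUp} = P_{NetOne}; substituting into the reaction function, 0.8P_{NetOne} = 30.7 and P_{NetOne} = 38.375.

38.375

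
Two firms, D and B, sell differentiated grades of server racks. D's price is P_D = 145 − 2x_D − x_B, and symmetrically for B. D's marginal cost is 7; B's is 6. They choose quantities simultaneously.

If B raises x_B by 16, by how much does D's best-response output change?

-4

Firm D's profit: π = x_D(145 − 2x_D − x_B) − 7x_D.
∂π/∂x_D = 138 − 4x_D − x_B = 0 ⇒ x_D = 34.5 − 0.25x_B.
The reaction-function slope is −0.25, so a 16-unit rise in x_B moves x_D by −0.25 × 16 = −4. D's best response falls — the actions are strategic substitutes.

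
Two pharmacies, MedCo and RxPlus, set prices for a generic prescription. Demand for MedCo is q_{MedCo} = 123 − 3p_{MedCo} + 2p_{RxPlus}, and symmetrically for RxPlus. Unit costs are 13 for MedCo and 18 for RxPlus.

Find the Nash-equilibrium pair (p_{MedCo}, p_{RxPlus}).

41.4375, 43.3125

MedCo's profit: π = (p_{MedCo} − 13)(123 − 3p_{MedCo} + 2p_{RxPlus}).
∂π/∂p_{MedCo} = 162 − 6p_{MedCo} + 2p_{RxPlus} = 0 ⇒ p_{MedCo} = 27 + (1/3)p_{RxPlus}.
Similarly p_{RxPlus} = 29.5 + (1/3)p_{MedCo}.
Plugging p_{RxPlus} into MedCo's best response: p_{MedCo} = 27 + (1/3)(29.5 + (1/3)p_{MedCo}) ⇒ (8/9)p_{MedCo} = 221/6, so p_{MedCo} = 41.4375.
Then p_{RxPlus} = 29.5 + (1/3)·41.4375 = 43.3125.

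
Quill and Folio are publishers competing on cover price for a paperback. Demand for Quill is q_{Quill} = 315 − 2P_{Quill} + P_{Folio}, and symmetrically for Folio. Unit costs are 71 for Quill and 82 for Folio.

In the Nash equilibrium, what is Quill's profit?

Quill's profit: π = (P_{Quill} − 71)(315 − 2P_{Quill} + P_{Folio}).
∂π/∂P_{Quill} = 457 − 4P_{Quill} + P_{Folio} = 0 ⇒ P_{Quill} = 114.25 + 0.25P_{Folio}.
Similarly P_{Folio} = 119.75 + 0.25P_{Quill}.
Substituting the second reaction function into the first: P_{Quill} = 114.25 + 0.25(119.75 + 0.25P_{Quill}), which gives 0.9375P_{Quill} = 144.1875 ⇒ P_{Quill} = 153.8.
Then P_{Folio} = 119.75 + 0.25·153.8 = 158.2.
q_{Quill} = 315 − 2·153.8 + 158.2 = 165.6.
Profit = (153.8 − 71)·165.6 = 13711.68.

13711.68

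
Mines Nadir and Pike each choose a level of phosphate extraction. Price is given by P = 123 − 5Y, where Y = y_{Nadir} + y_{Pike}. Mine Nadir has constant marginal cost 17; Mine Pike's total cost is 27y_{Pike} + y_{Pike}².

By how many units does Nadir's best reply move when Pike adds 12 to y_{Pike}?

-6

Mine Nadir's profit: π = y_{Nadir}(123 − 5(y_{Nadir} + y_{Pike})) − 17y_{Nadir}.
∂π/∂y_{Nadir} = 106 − 10y_{Nadir} − 5y_{Pike} = 0, so y_{Nadir} = 10.6 − 0.5y_{Pike}.
The reaction-function slope is −0.5, so a 12-unit rise in y_{Pike} moves y_{Nadir} by −0.5 × 12 = −6. Nadir's best response falls — the actions are strategic substitutes.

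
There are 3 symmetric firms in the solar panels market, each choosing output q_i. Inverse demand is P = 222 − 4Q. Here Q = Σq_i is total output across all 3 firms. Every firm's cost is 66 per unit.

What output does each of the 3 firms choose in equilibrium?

9.75

A representative firm's profit is π_i = q_i(222 − 4Q) − 66q_i, with Q = q_i + Σ_{j≠i} q_j.
First-order condition: 156 − 8q_i − 4Σ_{j≠i} q_j = 0.
In a symmetric equilibrium every firm chooses the same q, so Σ_{j≠i} q_j = 2q. The condition becomes 156 − 16q = 0, giving q = 156/16 = 9.75.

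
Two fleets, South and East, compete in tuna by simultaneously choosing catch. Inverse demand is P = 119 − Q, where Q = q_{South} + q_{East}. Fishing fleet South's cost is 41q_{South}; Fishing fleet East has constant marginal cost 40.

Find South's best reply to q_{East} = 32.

23

Fishing fleet South's profit: π = q_{South}(119 − (q_{South} + q_{East})) − 41q_{South}.
∂π/∂q_{South} = 78 − 2q_{South} − q_{East} = 0, so q_{South} = 39 − 0.5q_{East}.
At q_{East} = 32: q_{South} = 39 − 0.5·32 = 23.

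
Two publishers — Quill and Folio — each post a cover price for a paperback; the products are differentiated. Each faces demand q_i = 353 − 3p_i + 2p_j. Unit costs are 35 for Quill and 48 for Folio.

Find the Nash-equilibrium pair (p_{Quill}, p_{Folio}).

Quill's profit: π = (p_{Quill} − 35)(353 − 3p_{Quill} + 2p_{Folio}).
∂π/∂p_{Quill} = 458 − 6p_{Quill} + 2p_{Folio} = 0 ⇒ p_{Quill} = 229/3 + (1/3)p_{Folio}.
Similarly p_{Folio} = 497/6 + (1/3)p_{Quill}.
Solving the two reaction functions simultaneously: (1 − (1/3)(1/3))p_{Quill} = 229/3 + (1/3)·(497/6), so (8/9)p_{Quill} = 1871/18 and p_{Quill} = 116.9375.
Then p_{Folio} = 497/6 + (1/3)·116.9375 = 121.8125.

116.9375, 121.8125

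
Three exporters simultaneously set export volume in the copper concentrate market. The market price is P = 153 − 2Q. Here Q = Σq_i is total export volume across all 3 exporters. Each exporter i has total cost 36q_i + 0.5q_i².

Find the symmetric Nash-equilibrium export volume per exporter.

A representative exporter's profit is π_i = q_i(153 − 2Q) − 36q_i − 0.5q_i², with Q = q_i + Σ_{j≠i} q_j.
First-order condition: 117 − 5q_i − 2Σ_{j≠i} q_j = 0.
Imposing symmetry (q_j = q for all j) turns Σ_{j≠i} q_j into 2q, so 117 = 9q and q = 13.

13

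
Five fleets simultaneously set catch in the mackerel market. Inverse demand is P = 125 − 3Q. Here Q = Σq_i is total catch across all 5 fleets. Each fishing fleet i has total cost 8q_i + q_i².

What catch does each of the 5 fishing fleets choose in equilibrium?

5.85

A representative fishing fleet's profit is π_i = q_i(125 − 3Q) − 8q_i − q_i², with Q = q_i + Σ_{j≠i} q_j.
First-order condition: 117 − 8q_i − 3Σ_{j≠i} q_j = 0.
Imposing symmetry (q_j = q for all j) turns Σ_{j≠i} q_j into 4q, so 117 = 20q and q = 5.85.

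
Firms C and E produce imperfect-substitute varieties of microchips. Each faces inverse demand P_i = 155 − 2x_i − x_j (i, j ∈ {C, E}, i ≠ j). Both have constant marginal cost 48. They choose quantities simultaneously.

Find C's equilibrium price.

90.8

Firm C's profit: π = x_C(155 − 2x_C − x_E) − 48x_C.
∂π/∂x_C = 107 − 4x_C − x_E = 0 ⇒ x_C = 26.75 − 0.25x_E.
By symmetry x_E = x_C; substituting into the reaction function, 1.25x_C = 26.75 and x_C = 21.4.
P_C = 155 − 2·21.4 − 21.4 = 90.8.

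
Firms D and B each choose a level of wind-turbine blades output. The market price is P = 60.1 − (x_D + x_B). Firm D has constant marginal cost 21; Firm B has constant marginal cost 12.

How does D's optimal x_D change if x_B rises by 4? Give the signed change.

-2

Firm D's profit: π = x_D(60.1 − (x_D + x_B)) − 21x_D.
∂π/∂x_D = 39.1 − 2x_D − x_B = 0, so x_D = 19.55 − 0.5x_B.
The reaction-function slope is −0.5, so a 4-unit rise in x_B moves x_D by −0.5 × 4 = −2. D's best response falls — the actions are strategic substitutes.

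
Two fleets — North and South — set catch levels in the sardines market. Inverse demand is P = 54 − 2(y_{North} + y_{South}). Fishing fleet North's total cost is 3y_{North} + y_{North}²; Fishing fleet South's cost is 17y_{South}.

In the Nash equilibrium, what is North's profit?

Fishing fleet North's profit: π = y_{North}(54 − 2(y_{North} + y_{South})) − 3y_{North} − y_{North}².
∂π/∂y_{North} = 51 − 6y_{North} − 2y_{South} = 0, so y_{North} = 8.5 − (1/3)y_{South}.
For South: ∂π/∂y_{South} = 37 − 4y_{South} − 2y_{North} = 0 ⇒ y_{South} = 9.25 − 0.5y_{North}.
Solving the two reaction functions simultaneously: (1 − (−1/3)(−0.5))y_{North} = 8.5 − (1/3)·9.25, so (5/6)y_{North} = 65/12 and y_{North} = 6.5.
Then y_{South} = 9.25 − 0.5·6.5 = 6.
Price P = 54 − 2·12.5 = 29.
North's profit: (29 − 3)·6.5 − (6.5)² = 126.75.

126.75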